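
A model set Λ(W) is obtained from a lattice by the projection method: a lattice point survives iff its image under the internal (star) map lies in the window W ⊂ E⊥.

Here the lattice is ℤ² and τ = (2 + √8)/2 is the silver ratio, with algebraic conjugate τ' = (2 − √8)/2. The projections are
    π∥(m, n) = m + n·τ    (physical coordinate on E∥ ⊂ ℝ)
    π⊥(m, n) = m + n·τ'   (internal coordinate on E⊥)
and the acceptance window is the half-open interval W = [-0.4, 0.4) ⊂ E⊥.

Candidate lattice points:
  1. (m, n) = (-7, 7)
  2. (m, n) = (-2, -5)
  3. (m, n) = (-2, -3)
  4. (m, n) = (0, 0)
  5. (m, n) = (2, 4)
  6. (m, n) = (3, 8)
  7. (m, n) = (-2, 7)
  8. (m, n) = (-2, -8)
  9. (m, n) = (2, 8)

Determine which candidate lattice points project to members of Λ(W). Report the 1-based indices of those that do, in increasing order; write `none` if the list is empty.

2, 4, 5, 6

τ' = (2−√8)/2 ≈ -0.414214.
[1] lift (-7,7): star map gives -9.899495; window check -0.4 ≤ -9.899495 < 0.4 is false → out
[2] lift (-2,-5): star map gives 0.071068; window check -0.4 ≤ 0.071068 < 0.4 is true → IN Λ
[3] lift (-2,-3): star map gives -0.757359; window check -0.4 ≤ -0.757359 < 0.4 is false → out
[4] lift (0,0): star map gives 0.000000; window check -0.4 ≤ 0.000000 < 0.4 is true → IN Λ
[5] lift (2,4): star map gives 0.343146; window check -0.4 ≤ 0.343146 < 0.4 is true → IN Λ
[6] lift (3,8): star map gives -0.313708; window check -0.4 ≤ -0.313708 < 0.4 is true → IN Λ
[7] lift (-2,7): star map gives -4.899495; window check -0.4 ≤ -4.899495 < 0.4 is false → out
[8] lift (-2,-8): star map gives 1.313708; window check -0.4 ≤ 1.313708 < 0.4 is false → out
[9] lift (2,8): star map gives -1.313708; window check -0.4 ≤ -1.313708 < 0.4 is false → out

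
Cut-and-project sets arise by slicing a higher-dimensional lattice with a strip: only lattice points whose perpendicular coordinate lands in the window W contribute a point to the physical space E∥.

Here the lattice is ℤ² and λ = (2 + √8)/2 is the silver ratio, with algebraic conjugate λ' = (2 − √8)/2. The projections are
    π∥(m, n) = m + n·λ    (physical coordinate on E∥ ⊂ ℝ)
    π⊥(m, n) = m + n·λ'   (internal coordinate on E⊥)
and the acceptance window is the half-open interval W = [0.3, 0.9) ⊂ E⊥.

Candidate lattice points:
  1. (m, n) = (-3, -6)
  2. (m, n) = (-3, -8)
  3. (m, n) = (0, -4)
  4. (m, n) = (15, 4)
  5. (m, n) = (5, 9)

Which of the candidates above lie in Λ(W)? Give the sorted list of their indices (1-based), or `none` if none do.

λ' = (2−√8)/2 ≈ -0.4142.
[1] lift (-3,-6): star map gives -0.5147; window check 0.3 ≤ -0.5147 < 0.9 is false → out
[2] lift (-3,-8): star map gives 0.3137; window check 0.3 ≤ 0.3137 < 0.9 is true → IN Λ
[3] lift (0,-4): star map gives 1.6569; window check 0.3 ≤ 1.6569 < 0.9 is false → out
[4] lift (15,4): star map gives 13.3431; window check 0.3 ≤ 13.3431 < 0.9 is false → out
[5] lift (5,9): star map gives 1.2721; window check 0.3 ≤ 1.2721 < 0.9 is false → out

2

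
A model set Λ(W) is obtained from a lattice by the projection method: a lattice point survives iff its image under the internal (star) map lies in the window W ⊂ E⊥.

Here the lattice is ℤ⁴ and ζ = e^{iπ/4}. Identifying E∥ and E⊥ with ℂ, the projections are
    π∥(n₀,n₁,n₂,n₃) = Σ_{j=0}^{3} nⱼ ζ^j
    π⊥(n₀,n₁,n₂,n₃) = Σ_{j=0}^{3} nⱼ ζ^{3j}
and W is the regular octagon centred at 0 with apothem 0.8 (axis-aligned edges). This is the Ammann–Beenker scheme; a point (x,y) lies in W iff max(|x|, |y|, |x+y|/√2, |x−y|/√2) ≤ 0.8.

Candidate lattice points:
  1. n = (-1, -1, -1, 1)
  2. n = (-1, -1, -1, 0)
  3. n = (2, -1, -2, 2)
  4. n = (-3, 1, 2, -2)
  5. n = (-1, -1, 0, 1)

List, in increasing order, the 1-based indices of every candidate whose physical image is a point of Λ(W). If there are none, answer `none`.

2, 5

π⊥(n) = n₀ + n₁ζ³ + n₂ζ⁶ + n₃ζ⁹ where ζ = e^{iπ/4}.
#1 (-1, -1, -1, 1): internal (0.4142, 1.0000); octagon support 1.0000 vs apothem 0.8 → ∉ W
#2 (-1, -1, -1, 0): internal (-0.2929, 0.2929); octagon support 0.4142 vs apothem 0.8 → ∈ W
#3 (2, -1, -2, 2): internal (4.1213, 2.7071); octagon support 4.8284 vs apothem 0.8 → ∉ W
#4 (-3, 1, 2, -2): internal (-5.1213, -2.7071); octagon support 5.5355 vs apothem 0.8 → ∉ W
#5 (-1, -1, 0, 1): internal (0.4142, 0.0000); octagon support 0.4142 vs apothem 0.8 → ∈ W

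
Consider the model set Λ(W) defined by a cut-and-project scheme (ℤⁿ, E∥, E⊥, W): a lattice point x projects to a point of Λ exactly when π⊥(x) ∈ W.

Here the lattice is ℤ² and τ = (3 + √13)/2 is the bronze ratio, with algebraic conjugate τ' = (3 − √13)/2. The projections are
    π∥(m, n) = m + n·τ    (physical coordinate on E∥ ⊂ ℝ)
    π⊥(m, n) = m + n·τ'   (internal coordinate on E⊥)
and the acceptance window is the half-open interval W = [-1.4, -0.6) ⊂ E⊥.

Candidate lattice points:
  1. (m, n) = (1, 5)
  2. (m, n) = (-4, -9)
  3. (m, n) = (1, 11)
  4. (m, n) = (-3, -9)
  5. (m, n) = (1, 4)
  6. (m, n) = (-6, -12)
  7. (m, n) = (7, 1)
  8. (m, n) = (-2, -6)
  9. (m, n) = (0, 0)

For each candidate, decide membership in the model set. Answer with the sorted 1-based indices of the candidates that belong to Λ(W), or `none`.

Numerically τ ≈ 3.302776 and τ' = −1/τ ≈ -0.302776.
candidate 1: (m,n)=(1,5) → π∥ = 1+5·τ ≈ 17.513878, π⊥ = 1+5·τ' ≈ -0.513878 ∉ [-1.4, -0.6) ⇒ out
candidate 2: (m,n)=(-4,-9) → π∥ = -4-9·τ ≈ -33.724981, π⊥ = -4-9·τ' ≈ -1.275019 ∈ [-1.4, -0.6) ⇒ IN Λ
candidate 3: (m,n)=(1,11) → π∥ = 1+11·τ ≈ 37.330532, π⊥ = 1+11·τ' ≈ -2.330532 ∉ [-1.4, -0.6) ⇒ out
candidate 4: (m,n)=(-3,-9) → π∥ = -3-9·τ ≈ -32.724981, π⊥ = -3-9·τ' ≈ -0.275019 ∉ [-1.4, -0.6) ⇒ out
candidate 5: (m,n)=(1,4) → π∥ = 1+4·τ ≈ 14.211103, π⊥ = 1+4·τ' ≈ -0.211103 ∉ [-1.4, -0.6) ⇒ out
candidate 6: (m,n)=(-6,-12) → π∥ = -6-12·τ ≈ -45.633308, π⊥ = -6-12·τ' ≈ -2.366692 ∉ [-1.4, -0.6) ⇒ out
candidate 7: (m,n)=(7,1) → π∥ = 7+1·τ ≈ 10.302776, π⊥ = 7+1·τ' ≈ 6.697224 ∉ [-1.4, -0.6) ⇒ out
candidate 8: (m,n)=(-2,-6) → π∥ = -2-6·τ ≈ -21.816654, π⊥ = -2-6·τ' ≈ -0.183346 ∉ [-1.4, -0.6) ⇒ out
candidate 9: (m,n)=(0,0) → π∥ = 0+0·τ ≈ 0.000000, π⊥ = 0+0·τ' ≈ 0.000000 ∉ [-1.4, -0.6) ⇒ out

2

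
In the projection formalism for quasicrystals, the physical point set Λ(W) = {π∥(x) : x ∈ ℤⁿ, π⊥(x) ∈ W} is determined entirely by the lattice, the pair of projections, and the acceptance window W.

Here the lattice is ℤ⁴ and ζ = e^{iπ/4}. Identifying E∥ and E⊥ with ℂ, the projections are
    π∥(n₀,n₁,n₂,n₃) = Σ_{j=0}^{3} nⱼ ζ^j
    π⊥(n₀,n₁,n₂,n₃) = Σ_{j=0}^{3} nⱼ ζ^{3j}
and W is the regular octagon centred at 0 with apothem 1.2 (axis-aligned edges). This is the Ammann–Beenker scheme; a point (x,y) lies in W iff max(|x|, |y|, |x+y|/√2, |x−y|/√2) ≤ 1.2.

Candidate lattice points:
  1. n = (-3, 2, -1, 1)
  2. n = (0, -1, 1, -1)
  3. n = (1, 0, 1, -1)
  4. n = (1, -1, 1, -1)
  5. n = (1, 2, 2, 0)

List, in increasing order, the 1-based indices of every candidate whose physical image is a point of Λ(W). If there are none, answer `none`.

5

π⊥(n) = n₀ + n₁ζ³ + n₂ζ⁶ + n₃ζ⁹ where ζ = e^{iπ/4}.
#1 (-3, 2, -1, 1): internal (-3.7071, 3.1213); octagon support 4.8284 vs apothem 1.2 → ∉ W
#2 (0, -1, 1, -1): internal (0.0000, -2.4142); octagon support 2.4142 vs apothem 1.2 → ∉ W
#3 (1, 0, 1, -1): internal (0.2929, -1.7071); octagon support 1.7071 vs apothem 1.2 → ∉ W
#4 (1, -1, 1, -1): internal (1.0000, -2.4142); octagon support 2.4142 vs apothem 1.2 → ∉ W
#5 (1, 2, 2, 0): internal (-0.4142, -0.5858); octagon support 0.7071 vs apothem 1.2 → ∈ W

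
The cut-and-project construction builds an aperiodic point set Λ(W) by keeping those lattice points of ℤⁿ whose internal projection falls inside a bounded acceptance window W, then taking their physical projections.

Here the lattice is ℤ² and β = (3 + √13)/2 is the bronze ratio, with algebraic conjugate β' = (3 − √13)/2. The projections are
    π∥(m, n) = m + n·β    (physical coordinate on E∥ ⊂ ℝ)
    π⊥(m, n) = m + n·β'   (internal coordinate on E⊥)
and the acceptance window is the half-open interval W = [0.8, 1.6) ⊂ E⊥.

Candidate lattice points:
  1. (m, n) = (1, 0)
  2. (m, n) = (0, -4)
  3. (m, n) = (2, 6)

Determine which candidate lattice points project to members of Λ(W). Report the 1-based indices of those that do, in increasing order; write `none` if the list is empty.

β' = (3−√13)/2 ≈ -0.30278.
#1 (1,0): internal coord 1 + (0)·β' = +1.00000; +1.00000 ∈ [0.8, 1.6) → IN Λ
#2 (0,-4): internal coord 0 + (-4)·β' = +1.21110; +1.21110 ∈ [0.8, 1.6) → IN Λ
#3 (2,6): internal coord 2 + (6)·β' = +0.18335; +0.18335 ∉ [0.8, 1.6) → out

1, 2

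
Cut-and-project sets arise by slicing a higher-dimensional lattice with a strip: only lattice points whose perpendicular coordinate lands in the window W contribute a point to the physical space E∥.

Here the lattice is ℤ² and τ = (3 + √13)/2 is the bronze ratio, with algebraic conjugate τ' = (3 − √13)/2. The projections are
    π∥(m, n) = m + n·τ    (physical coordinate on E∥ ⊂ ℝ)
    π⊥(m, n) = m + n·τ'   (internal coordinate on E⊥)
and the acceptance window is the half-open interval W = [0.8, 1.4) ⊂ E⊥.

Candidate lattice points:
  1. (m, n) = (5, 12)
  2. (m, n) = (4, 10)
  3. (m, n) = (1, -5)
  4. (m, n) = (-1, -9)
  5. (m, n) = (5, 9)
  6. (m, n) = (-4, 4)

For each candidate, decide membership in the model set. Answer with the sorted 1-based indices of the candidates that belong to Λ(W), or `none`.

1, 2

Numerically τ ≈ 3.3028 and τ' = −1/τ ≈ -0.3028.
candidate 1: (m,n)=(5,12) → π∥ = 5+12·τ ≈ 44.6333, π⊥ = 5+12·τ' ≈ 1.3667 ∈ [0.8, 1.4) ⇒ IN Λ
candidate 2: (m,n)=(4,10) → π∥ = 4+10·τ ≈ 37.0278, π⊥ = 4+10·τ' ≈ 0.9722 ∈ [0.8, 1.4) ⇒ IN Λ
candidate 3: (m,n)=(1,-5) → π∥ = 1-5·τ ≈ -15.5139, π⊥ = 1-5·τ' ≈ 2.5139 ∉ [0.8, 1.4) ⇒ out
candidate 4: (m,n)=(-1,-9) → π∥ = -1-9·τ ≈ -30.7250, π⊥ = -1-9·τ' ≈ 1.7250 ∉ [0.8, 1.4) ⇒ out
candidate 5: (m,n)=(5,9) → π∥ = 5+9·τ ≈ 34.7250, π⊥ = 5+9·τ' ≈ 2.2750 ∉ [0.8, 1.4) ⇒ out
candidate 6: (m,n)=(-4,4) → π∥ = -4+4·τ ≈ 9.2111, π⊥ = -4+4·τ' ≈ -5.2111 ∉ [0.8, 1.4) ⇒ out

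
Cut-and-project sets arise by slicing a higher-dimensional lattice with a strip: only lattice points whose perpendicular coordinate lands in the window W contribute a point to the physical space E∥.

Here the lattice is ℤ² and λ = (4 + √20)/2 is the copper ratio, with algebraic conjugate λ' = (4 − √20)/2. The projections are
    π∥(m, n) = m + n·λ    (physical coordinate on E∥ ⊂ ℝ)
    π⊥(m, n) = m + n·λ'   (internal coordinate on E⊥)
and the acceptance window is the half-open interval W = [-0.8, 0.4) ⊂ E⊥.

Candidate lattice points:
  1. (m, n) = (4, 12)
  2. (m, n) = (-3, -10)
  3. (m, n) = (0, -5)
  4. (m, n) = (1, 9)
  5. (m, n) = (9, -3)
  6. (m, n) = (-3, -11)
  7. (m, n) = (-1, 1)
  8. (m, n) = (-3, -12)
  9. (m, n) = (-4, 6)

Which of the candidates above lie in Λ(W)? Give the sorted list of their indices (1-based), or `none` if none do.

2, 6, 8

λ' = (4−√20)/2 ≈ -0.2361.
candidate 1: (m,n)=(4,12) → π∥ = 4+12·λ ≈ 54.8328, π⊥ = 4+12·λ' ≈ 1.1672 ∉ [-0.8, 0.4) ⇒ out
candidate 2: (m,n)=(-3,-10) → π∥ = -3-10·λ ≈ -45.3607, π⊥ = -3-10·λ' ≈ -0.6393 ∈ [-0.8, 0.4) ⇒ IN Λ
candidate 3: (m,n)=(0,-5) → π∥ = 0-5·λ ≈ -21.1803, π⊥ = 0-5·λ' ≈ 1.1803 ∉ [-0.8, 0.4) ⇒ out
candidate 4: (m,n)=(1,9) → π∥ = 1+9·λ ≈ 39.1246, π⊥ = 1+9·λ' ≈ -1.1246 ∉ [-0.8, 0.4) ⇒ out
candidate 5: (m,n)=(9,-3) → π∥ = 9-3·λ ≈ -3.7082, π⊥ = 9-3·λ' ≈ 9.7082 ∉ [-0.8, 0.4) ⇒ out
candidate 6: (m,n)=(-3,-11) → π∥ = -3-11·λ ≈ -49.5967, π⊥ = -3-11·λ' ≈ -0.4033 ∈ [-0.8, 0.4) ⇒ IN Λ
candidate 7: (m,n)=(-1,1) → π∥ = -1+1·λ ≈ 3.2361, π⊥ = -1+1·λ' ≈ -1.2361 ∉ [-0.8, 0.4) ⇒ out
candidate 8: (m,n)=(-3,-12) → π∥ = -3-12·λ ≈ -53.8328, π⊥ = -3-12·λ' ≈ -0.1672 ∈ [-0.8, 0.4) ⇒ IN Λ
candidate 9: (m,n)=(-4,6) → π∥ = -4+6·λ ≈ 21.4164, π⊥ = -4+6·λ' ≈ -5.4164 ∉ [-0.8, 0.4) ⇒ out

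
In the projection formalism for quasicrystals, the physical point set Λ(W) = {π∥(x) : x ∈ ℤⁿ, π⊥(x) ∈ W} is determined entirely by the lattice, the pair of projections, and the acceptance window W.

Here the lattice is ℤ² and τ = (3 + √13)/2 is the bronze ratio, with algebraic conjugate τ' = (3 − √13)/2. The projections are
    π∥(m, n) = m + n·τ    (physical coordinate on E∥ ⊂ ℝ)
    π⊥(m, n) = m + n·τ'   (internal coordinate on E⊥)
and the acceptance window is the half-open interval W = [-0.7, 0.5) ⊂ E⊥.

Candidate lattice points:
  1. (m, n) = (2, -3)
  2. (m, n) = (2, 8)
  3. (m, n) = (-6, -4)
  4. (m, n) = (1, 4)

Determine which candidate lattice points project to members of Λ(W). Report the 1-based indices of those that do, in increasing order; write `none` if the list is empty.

τ' = (3−√13)/2 ≈ -0.3028.
#1 (2,-3): internal coord 2 + (-3)·τ' = +2.9083; +2.9083 ∉ [-0.7, 0.5) → out
#2 (2,8): internal coord 2 + (8)·τ' = -0.4222; -0.4222 ∈ [-0.7, 0.5) → IN Λ
#3 (-6,-4): internal coord -6 + (-4)·τ' = -4.7889; -4.7889 ∉ [-0.7, 0.5) → out
#4 (1,4): internal coord 1 + (4)·τ' = -0.2111; -0.2111 ∈ [-0.7, 0.5) → IN Λ

2, 4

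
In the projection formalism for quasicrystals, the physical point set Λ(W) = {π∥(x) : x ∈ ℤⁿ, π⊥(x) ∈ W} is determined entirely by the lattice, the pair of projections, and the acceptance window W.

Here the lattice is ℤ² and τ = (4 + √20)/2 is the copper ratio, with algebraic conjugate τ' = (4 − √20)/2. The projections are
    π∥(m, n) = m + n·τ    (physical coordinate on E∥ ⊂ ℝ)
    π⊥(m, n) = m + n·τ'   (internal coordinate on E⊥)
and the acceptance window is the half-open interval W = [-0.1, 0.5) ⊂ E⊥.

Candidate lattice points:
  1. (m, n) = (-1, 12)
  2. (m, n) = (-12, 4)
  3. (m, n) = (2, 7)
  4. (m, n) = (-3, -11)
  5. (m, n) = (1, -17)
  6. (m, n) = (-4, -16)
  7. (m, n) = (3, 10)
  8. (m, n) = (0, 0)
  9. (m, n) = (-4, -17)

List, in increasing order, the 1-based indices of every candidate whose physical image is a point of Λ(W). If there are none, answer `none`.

Numerically τ ≈ 4.2361 and τ' = −1/τ ≈ -0.2361.
#1 (-1,12): internal coord -1 + (12)·τ' = -3.8328; -3.8328 ∉ [-0.1, 0.5) → out
#2 (-12,4): internal coord -12 + (4)·τ' = -12.9443; -12.9443 ∉ [-0.1, 0.5) → out
#3 (2,7): internal coord 2 + (7)·τ' = +0.3475; +0.3475 ∈ [-0.1, 0.5) → IN Λ
#4 (-3,-11): internal coord -3 + (-11)·τ' = -0.4033; -0.4033 ∉ [-0.1, 0.5) → out
#5 (1,-17): internal coord 1 + (-17)·τ' = +5.0132; +5.0132 ∉ [-0.1, 0.5) → out
#6 (-4,-16): internal coord -4 + (-16)·τ' = -0.2229; -0.2229 ∉ [-0.1, 0.5) → out
#7 (3,10): internal coord 3 + (10)·τ' = +0.6393; +0.6393 ∉ [-0.1, 0.5) → out
#8 (0,0): internal coord 0 + (0)·τ' = +0.0000; +0.0000 ∈ [-0.1, 0.5) → IN Λ
#9 (-4,-17): internal coord -4 + (-17)·τ' = +0.0132; +0.0132 ∈ [-0.1, 0.5) → IN Λ

3, 8, 9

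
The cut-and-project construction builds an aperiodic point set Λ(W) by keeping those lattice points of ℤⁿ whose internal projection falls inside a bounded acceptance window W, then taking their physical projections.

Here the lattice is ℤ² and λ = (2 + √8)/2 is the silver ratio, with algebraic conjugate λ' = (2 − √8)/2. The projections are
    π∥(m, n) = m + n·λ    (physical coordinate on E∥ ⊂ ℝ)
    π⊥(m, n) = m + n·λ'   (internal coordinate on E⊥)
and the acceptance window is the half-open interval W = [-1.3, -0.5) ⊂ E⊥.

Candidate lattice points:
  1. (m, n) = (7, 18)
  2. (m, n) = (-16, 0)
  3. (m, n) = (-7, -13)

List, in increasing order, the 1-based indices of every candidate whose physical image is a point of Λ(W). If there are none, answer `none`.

none

Numerically λ ≈ 2.41421 and λ' = −1/λ ≈ -0.41421.
candidate 1: (m,n)=(7,18) → π∥ = 7+18·λ ≈ 50.45584, π⊥ = 7+18·λ' ≈ -0.45584 ∉ [-1.3, -0.5) ⇒ out
candidate 2: (m,n)=(-16,0) → π∥ = -16+0·λ ≈ -16.00000, π⊥ = -16+0·λ' ≈ -16.00000 ∉ [-1.3, -0.5) ⇒ out
candidate 3: (m,n)=(-7,-13) → π∥ = -7-13·λ ≈ -38.38478, π⊥ = -7-13·λ' ≈ -1.61522 ∉ [-1.3, -0.5) ⇒ out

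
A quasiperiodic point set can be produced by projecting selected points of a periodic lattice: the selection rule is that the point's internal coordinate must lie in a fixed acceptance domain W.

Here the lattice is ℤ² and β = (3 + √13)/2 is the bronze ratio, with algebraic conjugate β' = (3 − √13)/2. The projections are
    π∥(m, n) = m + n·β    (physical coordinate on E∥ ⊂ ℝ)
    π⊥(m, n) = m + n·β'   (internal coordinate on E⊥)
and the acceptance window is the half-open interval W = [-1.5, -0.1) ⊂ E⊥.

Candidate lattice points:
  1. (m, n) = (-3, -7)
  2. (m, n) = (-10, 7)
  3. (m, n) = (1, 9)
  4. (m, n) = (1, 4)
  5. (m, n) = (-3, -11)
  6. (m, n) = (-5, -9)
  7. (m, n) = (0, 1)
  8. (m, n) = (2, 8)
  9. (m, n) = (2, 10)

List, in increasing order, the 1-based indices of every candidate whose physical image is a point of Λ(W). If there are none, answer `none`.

1, 4, 7, 8, 9

β' = (3−√13)/2 ≈ -0.3028.
[1] lift (-3,-7): star map gives -0.8806; window check -1.5 ≤ -0.8806 < -0.1 is true → IN Λ
[2] lift (-10,7): star map gives -12.1194; window check -1.5 ≤ -12.1194 < -0.1 is false → out
[3] lift (1,9): star map gives -1.7250; window check -1.5 ≤ -1.7250 < -0.1 is false → out
[4] lift (1,4): star map gives -0.2111; window check -1.5 ≤ -0.2111 < -0.1 is true → IN Λ
[5] lift (-3,-11): star map gives 0.3305; window check -1.5 ≤ 0.3305 < -0.1 is false → out
[6] lift (-5,-9): star map gives -2.2750; window check -1.5 ≤ -2.2750 < -0.1 is false → out
[7] lift (0,1): star map gives -0.3028; window check -1.5 ≤ -0.3028 < -0.1 is true → IN Λ
[8] lift (2,8): star map gives -0.4222; window check -1.5 ≤ -0.4222 < -0.1 is true → IN Λ
[9] lift (2,10): star map gives -1.0278; window check -1.5 ≤ -1.0278 < -0.1 is true → IN Λ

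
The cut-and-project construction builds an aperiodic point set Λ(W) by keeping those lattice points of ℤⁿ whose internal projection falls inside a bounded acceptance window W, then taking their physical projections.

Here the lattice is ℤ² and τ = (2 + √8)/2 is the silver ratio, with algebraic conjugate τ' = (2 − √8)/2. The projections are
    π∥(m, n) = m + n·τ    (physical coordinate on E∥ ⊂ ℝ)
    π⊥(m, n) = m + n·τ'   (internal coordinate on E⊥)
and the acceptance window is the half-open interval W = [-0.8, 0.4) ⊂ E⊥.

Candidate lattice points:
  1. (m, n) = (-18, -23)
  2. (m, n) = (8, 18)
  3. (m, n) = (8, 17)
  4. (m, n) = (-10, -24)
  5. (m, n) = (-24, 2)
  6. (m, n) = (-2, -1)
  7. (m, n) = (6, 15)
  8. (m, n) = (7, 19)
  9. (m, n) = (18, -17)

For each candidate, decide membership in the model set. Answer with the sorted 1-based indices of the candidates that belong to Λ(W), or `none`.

τ' = (2−√8)/2 ≈ -0.414214.
#1 (-18,-23): internal coord -18 + (-23)·τ' = -8.473088; -8.473088 ∉ [-0.8, 0.4) → out
#2 (8,18): internal coord 8 + (18)·τ' = +0.544156; +0.544156 ∉ [-0.8, 0.4) → out
#3 (8,17): internal coord 8 + (17)·τ' = +0.958369; +0.958369 ∉ [-0.8, 0.4) → out
#4 (-10,-24): internal coord -10 + (-24)·τ' = -0.058875; -0.058875 ∈ [-0.8, 0.4) → IN Λ
#5 (-24,2): internal coord -24 + (2)·τ' = -24.828427; -24.828427 ∉ [-0.8, 0.4) → out
#6 (-2,-1): internal coord -2 + (-1)·τ' = -1.585786; -1.585786 ∉ [-0.8, 0.4) → out
#7 (6,15): internal coord 6 + (15)·τ' = -0.213203; -0.213203 ∈ [-0.8, 0.4) → IN Λ
#8 (7,19): internal coord 7 + (19)·τ' = -0.870058; -0.870058 ∉ [-0.8, 0.4) → out
#9 (18,-17): internal coord 18 + (-17)·τ' = +25.041631; +25.041631 ∉ [-0.8, 0.4) → out

4, 7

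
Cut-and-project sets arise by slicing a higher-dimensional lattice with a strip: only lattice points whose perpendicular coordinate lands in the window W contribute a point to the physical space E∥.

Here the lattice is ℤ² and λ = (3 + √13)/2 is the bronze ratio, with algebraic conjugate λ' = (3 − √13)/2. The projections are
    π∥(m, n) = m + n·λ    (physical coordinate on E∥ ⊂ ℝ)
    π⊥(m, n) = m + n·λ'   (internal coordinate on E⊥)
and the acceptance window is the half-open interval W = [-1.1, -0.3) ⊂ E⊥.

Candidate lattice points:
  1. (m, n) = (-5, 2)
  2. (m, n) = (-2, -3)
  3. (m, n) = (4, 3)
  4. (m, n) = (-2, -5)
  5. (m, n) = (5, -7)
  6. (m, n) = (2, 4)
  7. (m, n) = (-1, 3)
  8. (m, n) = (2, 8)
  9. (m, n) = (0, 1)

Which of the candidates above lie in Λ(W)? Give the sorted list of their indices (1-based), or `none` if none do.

2, 4, 8, 9

Compute λ' = (3−√13)/2 = -0.30278, so π⊥(m,n) = m -0.30278·n.
#1 (-5,2): internal coord -5 + (2)·λ' = -5.60555; -5.60555 ∉ [-1.1, -0.3) → out
#2 (-2,-3): internal coord -2 + (-3)·λ' = -1.09167; -1.09167 ∈ [-1.1, -0.3) → IN Λ
#3 (4,3): internal coord 4 + (3)·λ' = +3.09167; +3.09167 ∉ [-1.1, -0.3) → out
#4 (-2,-5): internal coord -2 + (-5)·λ' = -0.48612; -0.48612 ∈ [-1.1, -0.3) → IN Λ
#5 (5,-7): internal coord 5 + (-7)·λ' = +7.11943; +7.11943 ∉ [-1.1, -0.3) → out
#6 (2,4): internal coord 2 + (4)·λ' = +0.78890; +0.78890 ∉ [-1.1, -0.3) → out
#7 (-1,3): internal coord -1 + (3)·λ' = -1.90833; -1.90833 ∉ [-1.1, -0.3) → out
#8 (2,8): internal coord 2 + (8)·λ' = -0.42221; -0.42221 ∈ [-1.1, -0.3) → IN Λ
#9 (0,1): internal coord 0 + (1)·λ' = -0.30278; -0.30278 ∈ [-1.1, -0.3) → IN Λ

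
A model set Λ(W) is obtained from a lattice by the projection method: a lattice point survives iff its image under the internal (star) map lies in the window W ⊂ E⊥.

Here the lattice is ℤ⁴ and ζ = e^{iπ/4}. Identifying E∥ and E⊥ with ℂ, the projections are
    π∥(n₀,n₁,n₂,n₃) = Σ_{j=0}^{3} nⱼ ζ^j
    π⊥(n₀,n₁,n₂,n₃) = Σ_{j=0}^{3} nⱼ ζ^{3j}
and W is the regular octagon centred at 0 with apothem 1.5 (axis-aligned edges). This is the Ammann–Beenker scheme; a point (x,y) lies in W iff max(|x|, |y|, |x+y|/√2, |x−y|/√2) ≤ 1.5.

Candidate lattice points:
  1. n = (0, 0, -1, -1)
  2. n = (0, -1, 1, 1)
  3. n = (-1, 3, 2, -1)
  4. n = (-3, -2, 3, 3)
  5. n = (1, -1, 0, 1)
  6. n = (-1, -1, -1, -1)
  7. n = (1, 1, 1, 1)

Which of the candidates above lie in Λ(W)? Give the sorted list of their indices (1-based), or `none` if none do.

1, 6, 7

Internal map: ζ^{3j} for j=0..3 gives (1,0), (−√2/2,√2/2), (0,−1), (√2/2,√2/2).
candidate 1: n = (0, 0, -1, -1) → π⊥ ≈ (-0.70711, +0.29289); max(|x|,|y|,|x±y|/√2) = 0.70711 ≤ 1.5 ⇒ ∈ W
candidate 2: n = (0, -1, 1, 1) → π⊥ ≈ (+1.41421, -1.00000); max(|x|,|y|,|x±y|/√2) = 1.70711 > 1.5 ⇒ ∉ W
candidate 3: n = (-1, 3, 2, -1) → π⊥ ≈ (-3.82843, -0.58579); max(|x|,|y|,|x±y|/√2) = 3.82843 > 1.5 ⇒ ∉ W
candidate 4: n = (-3, -2, 3, 3) → π⊥ ≈ (+0.53553, -2.29289); max(|x|,|y|,|x±y|/√2) = 2.29289 > 1.5 ⇒ ∉ W
candidate 5: n = (1, -1, 0, 1) → π⊥ ≈ (+2.41421, +0.00000); max(|x|,|y|,|x±y|/√2) = 2.41421 > 1.5 ⇒ ∉ W
candidate 6: n = (-1, -1, -1, -1) → π⊥ ≈ (-1.00000, -0.41421); max(|x|,|y|,|x±y|/√2) = 1.00000 ≤ 1.5 ⇒ ∈ W
candidate 7: n = (1, 1, 1, 1) → π⊥ ≈ (+1.00000, +0.41421); max(|x|,|y|,|x±y|/√2) = 1.00000 ≤ 1.5 ⇒ ∈ W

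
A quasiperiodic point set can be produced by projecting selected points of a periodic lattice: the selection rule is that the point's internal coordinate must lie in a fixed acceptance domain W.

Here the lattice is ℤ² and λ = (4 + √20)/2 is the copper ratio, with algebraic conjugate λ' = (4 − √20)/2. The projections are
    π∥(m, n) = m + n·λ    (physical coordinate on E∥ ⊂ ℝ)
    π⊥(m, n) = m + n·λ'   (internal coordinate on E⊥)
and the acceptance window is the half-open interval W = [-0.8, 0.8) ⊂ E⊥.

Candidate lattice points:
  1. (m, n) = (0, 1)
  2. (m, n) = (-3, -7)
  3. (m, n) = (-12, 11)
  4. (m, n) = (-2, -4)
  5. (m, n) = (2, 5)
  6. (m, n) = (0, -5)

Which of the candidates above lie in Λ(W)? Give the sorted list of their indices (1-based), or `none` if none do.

1

Numerically λ ≈ 4.23607 and λ' = −1/λ ≈ -0.23607.
candidate 1: (m,n)=(0,1) → π∥ = 0+1·λ ≈ 4.23607, π⊥ = 0+1·λ' ≈ -0.23607 ∈ [-0.8, 0.8) ⇒ IN Λ
candidate 2: (m,n)=(-3,-7) → π∥ = -3-7·λ ≈ -32.65248, π⊥ = -3-7·λ' ≈ -1.34752 ∉ [-0.8, 0.8) ⇒ out
candidate 3: (m,n)=(-12,11) → π∥ = -12+11·λ ≈ 34.59675, π⊥ = -12+11·λ' ≈ -14.59675 ∉ [-0.8, 0.8) ⇒ out
candidate 4: (m,n)=(-2,-4) → π∥ = -2-4·λ ≈ -18.94427, π⊥ = -2-4·λ' ≈ -1.05573 ∉ [-0.8, 0.8) ⇒ out
candidate 5: (m,n)=(2,5) → π∥ = 2+5·λ ≈ 23.18034, π⊥ = 2+5·λ' ≈ 0.81966 ∉ [-0.8, 0.8) ⇒ out
candidate 6: (m,n)=(0,-5) → π∥ = 0-5·λ ≈ -21.18034, π⊥ = 0-5·λ' ≈ 1.18034 ∉ [-0.8, 0.8) ⇒ out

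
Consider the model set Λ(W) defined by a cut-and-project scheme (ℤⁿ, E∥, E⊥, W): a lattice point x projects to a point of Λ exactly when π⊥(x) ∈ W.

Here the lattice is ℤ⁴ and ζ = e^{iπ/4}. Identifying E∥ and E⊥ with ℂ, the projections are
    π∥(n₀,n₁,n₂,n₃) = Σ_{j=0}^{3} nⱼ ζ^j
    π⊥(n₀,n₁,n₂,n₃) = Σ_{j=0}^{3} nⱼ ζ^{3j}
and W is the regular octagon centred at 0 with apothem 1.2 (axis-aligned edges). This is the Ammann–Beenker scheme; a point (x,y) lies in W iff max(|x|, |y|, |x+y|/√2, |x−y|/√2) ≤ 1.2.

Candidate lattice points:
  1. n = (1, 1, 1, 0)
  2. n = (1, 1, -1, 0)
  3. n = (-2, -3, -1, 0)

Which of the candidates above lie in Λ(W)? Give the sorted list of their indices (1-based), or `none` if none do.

1, 3

With ζ = e^{iπ/4} the internal vectors are ζ^0,ζ^3,ζ^6,ζ^9.
candidate 1: n = (1, 1, 1, 0) → π⊥ ≈ (+0.29289, -0.29289); max(|x|,|y|,|x±y|/√2) = 0.41421 ≤ 1.2 ⇒ ∈ W
candidate 2: n = (1, 1, -1, 0) → π⊥ ≈ (+0.29289, +1.70711); max(|x|,|y|,|x±y|/√2) = 1.70711 > 1.2 ⇒ ∉ W
candidate 3: n = (-2, -3, -1, 0) → π⊥ ≈ (+0.12132, -1.12132); max(|x|,|y|,|x±y|/√2) = 1.12132 ≤ 1.2 ⇒ ∈ W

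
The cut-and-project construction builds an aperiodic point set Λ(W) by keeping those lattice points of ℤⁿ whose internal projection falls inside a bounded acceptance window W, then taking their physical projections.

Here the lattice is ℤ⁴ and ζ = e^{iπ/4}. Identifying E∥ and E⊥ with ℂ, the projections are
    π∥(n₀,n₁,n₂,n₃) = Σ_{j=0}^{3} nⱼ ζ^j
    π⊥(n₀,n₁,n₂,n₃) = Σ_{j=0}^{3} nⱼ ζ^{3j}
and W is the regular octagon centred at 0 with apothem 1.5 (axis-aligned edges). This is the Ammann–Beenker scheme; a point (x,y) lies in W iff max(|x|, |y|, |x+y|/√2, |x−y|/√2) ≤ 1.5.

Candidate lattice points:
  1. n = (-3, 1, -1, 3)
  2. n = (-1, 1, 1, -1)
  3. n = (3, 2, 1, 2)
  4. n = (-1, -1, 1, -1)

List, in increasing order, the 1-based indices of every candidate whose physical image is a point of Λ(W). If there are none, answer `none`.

none

Internal map: ζ^{3j} for j=0..3 gives (1,0), (−√2/2,√2/2), (0,−1), (√2/2,√2/2).
candidate 1: n = (-3, 1, -1, 3) → π⊥ ≈ (-1.5858, +3.8284); max(|x|,|y|,|x±y|/√2) = 3.8284 > 1.5 ⇒ ∉ W
candidate 2: n = (-1, 1, 1, -1) → π⊥ ≈ (-2.4142, -1.0000); max(|x|,|y|,|x±y|/√2) = 2.4142 > 1.5 ⇒ ∉ W
candidate 3: n = (3, 2, 1, 2) → π⊥ ≈ (+3.0000, +1.8284); max(|x|,|y|,|x±y|/√2) = 3.4142 > 1.5 ⇒ ∉ W
candidate 4: n = (-1, -1, 1, -1) → π⊥ ≈ (-1.0000, -2.4142); max(|x|,|y|,|x±y|/√2) = 2.4142 > 1.5 ⇒ ∉ W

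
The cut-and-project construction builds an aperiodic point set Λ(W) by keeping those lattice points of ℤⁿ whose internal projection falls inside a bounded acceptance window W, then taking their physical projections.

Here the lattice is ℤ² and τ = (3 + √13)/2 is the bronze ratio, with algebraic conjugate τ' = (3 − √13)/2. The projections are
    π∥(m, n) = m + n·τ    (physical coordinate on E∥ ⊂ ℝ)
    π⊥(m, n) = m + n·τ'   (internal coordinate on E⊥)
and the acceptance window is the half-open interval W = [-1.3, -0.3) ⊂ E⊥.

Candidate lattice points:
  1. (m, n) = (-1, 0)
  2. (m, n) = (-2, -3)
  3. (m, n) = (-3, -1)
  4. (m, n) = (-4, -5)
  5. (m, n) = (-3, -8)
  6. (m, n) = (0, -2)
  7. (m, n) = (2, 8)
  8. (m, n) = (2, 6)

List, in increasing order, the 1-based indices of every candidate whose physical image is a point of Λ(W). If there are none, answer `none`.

1, 2, 5, 7

Compute τ' = (3−√13)/2 = -0.3028, so π⊥(m,n) = m -0.3028·n.
#1 (-1,0): internal coord -1 + (0)·τ' = -1.0000; -1.0000 ∈ [-1.3, -0.3) → IN Λ
#2 (-2,-3): internal coord -2 + (-3)·τ' = -1.0917; -1.0917 ∈ [-1.3, -0.3) → IN Λ
#3 (-3,-1): internal coord -3 + (-1)·τ' = -2.6972; -2.6972 ∉ [-1.3, -0.3) → out
#4 (-4,-5): internal coord -4 + (-5)·τ' = -2.4861; -2.4861 ∉ [-1.3, -0.3) → out
#5 (-3,-8): internal coord -3 + (-8)·τ' = -0.5778; -0.5778 ∈ [-1.3, -0.3) → IN Λ
#6 (0,-2): internal coord 0 + (-2)·τ' = +0.6056; +0.6056 ∉ [-1.3, -0.3) → out
#7 (2,8): internal coord 2 + (8)·τ' = -0.4222; -0.4222 ∈ [-1.3, -0.3) → IN Λ
#8 (2,6): internal coord 2 + (6)·τ' = +0.1833; +0.1833 ∉ [-1.3, -0.3) → out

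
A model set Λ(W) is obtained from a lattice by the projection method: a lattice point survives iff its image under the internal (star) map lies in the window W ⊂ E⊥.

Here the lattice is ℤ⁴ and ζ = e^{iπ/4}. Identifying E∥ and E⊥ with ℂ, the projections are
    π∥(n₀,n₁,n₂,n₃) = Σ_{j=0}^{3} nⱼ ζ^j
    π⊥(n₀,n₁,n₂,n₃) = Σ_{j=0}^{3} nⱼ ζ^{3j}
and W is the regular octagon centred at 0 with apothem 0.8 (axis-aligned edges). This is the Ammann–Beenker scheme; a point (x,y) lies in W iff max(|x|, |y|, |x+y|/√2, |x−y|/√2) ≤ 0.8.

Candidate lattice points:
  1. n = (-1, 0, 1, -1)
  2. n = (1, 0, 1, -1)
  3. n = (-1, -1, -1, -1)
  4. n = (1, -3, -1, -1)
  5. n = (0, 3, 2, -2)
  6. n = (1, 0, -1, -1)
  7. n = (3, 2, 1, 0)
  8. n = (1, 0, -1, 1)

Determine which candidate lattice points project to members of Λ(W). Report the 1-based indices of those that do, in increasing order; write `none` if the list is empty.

6

π⊥(n) = n₀ + n₁ζ³ + n₂ζ⁶ + n₃ζ⁹ where ζ = e^{iπ/4}.
candidate 1: n = (-1, 0, 1, -1) → π⊥ ≈ (-1.7071, -1.7071); max(|x|,|y|,|x±y|/√2) = 2.4142 > 0.8 ⇒ ∉ W
candidate 2: n = (1, 0, 1, -1) → π⊥ ≈ (+0.2929, -1.7071); max(|x|,|y|,|x±y|/√2) = 1.7071 > 0.8 ⇒ ∉ W
candidate 3: n = (-1, -1, -1, -1) → π⊥ ≈ (-1.0000, -0.4142); max(|x|,|y|,|x±y|/√2) = 1.0000 > 0.8 ⇒ ∉ W
candidate 4: n = (1, -3, -1, -1) → π⊥ ≈ (+2.4142, -1.8284); max(|x|,|y|,|x±y|/√2) = 3.0000 > 0.8 ⇒ ∉ W
candidate 5: n = (0, 3, 2, -2) → π⊥ ≈ (-3.5355, -1.2929); max(|x|,|y|,|x±y|/√2) = 3.5355 > 0.8 ⇒ ∉ W
candidate 6: n = (1, 0, -1, -1) → π⊥ ≈ (+0.2929, +0.2929); max(|x|,|y|,|x±y|/√2) = 0.4142 ≤ 0.8 ⇒ ∈ W
candidate 7: n = (3, 2, 1, 0) → π⊥ ≈ (+1.5858, +0.4142); max(|x|,|y|,|x±y|/√2) = 1.5858 > 0.8 ⇒ ∉ W
candidate 8: n = (1, 0, -1, 1) → π⊥ ≈ (+1.7071, +1.7071); max(|x|,|y|,|x±y|/√2) = 2.4142 > 0.8 ⇒ ∉ W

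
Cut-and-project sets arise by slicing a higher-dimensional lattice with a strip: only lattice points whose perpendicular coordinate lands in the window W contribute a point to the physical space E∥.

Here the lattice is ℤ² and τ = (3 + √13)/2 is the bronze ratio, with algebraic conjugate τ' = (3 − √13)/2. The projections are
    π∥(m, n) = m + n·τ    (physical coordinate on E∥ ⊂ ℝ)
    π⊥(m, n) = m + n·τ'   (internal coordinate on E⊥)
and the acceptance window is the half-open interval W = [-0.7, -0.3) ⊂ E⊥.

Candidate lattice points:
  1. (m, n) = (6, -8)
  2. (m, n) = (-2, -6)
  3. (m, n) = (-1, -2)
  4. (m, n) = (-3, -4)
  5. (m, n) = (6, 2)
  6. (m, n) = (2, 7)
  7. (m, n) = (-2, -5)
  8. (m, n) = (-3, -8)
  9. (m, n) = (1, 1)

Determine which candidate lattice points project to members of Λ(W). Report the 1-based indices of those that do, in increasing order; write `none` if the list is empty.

3, 7, 8

Compute τ' = (3−√13)/2 = -0.3028, so π⊥(m,n) = m -0.3028·n.
candidate 1: (m,n)=(6,-8) → π∥ = 6-8·τ ≈ -20.4222, π⊥ = 6-8·τ' ≈ 8.4222 ∉ [-0.7, -0.3) ⇒ out
candidate 2: (m,n)=(-2,-6) → π∥ = -2-6·τ ≈ -21.8167, π⊥ = -2-6·τ' ≈ -0.1833 ∉ [-0.7, -0.3) ⇒ out
candidate 3: (m,n)=(-1,-2) → π∥ = -1-2·τ ≈ -7.6056, π⊥ = -1-2·τ' ≈ -0.3944 ∈ [-0.7, -0.3) ⇒ IN Λ
candidate 4: (m,n)=(-3,-4) → π∥ = -3-4·τ ≈ -16.2111, π⊥ = -3-4·τ' ≈ -1.7889 ∉ [-0.7, -0.3) ⇒ out
candidate 5: (m,n)=(6,2) → π∥ = 6+2·τ ≈ 12.6056, π⊥ = 6+2·τ' ≈ 5.3944 ∉ [-0.7, -0.3) ⇒ out
candidate 6: (m,n)=(2,7) → π∥ = 2+7·τ ≈ 25.1194, π⊥ = 2+7·τ' ≈ -0.1194 ∉ [-0.7, -0.3) ⇒ out
candidate 7: (m,n)=(-2,-5) → π∥ = -2-5·τ ≈ -18.5139, π⊥ = -2-5·τ' ≈ -0.4861 ∈ [-0.7, -0.3) ⇒ IN Λ
candidate 8: (m,n)=(-3,-8) → π∥ = -3-8·τ ≈ -29.4222, π⊥ = -3-8·τ' ≈ -0.5778 ∈ [-0.7, -0.3) ⇒ IN Λ
candidate 9: (m,n)=(1,1) → π∥ = 1+1·τ ≈ 4.3028, π⊥ = 1+1·τ' ≈ 0.6972 ∉ [-0.7, -0.3) ⇒ out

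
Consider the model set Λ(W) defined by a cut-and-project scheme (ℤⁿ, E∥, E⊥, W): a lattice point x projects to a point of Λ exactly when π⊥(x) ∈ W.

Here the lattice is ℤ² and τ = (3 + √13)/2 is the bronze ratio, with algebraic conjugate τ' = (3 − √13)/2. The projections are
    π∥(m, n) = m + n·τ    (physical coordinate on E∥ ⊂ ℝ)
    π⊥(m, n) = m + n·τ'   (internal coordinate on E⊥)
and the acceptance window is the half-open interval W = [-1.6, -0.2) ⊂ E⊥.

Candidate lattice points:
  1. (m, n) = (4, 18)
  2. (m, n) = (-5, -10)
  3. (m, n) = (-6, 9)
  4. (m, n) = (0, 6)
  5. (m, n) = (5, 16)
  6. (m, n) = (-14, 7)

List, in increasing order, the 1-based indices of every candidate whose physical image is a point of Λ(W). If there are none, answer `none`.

τ' = (3−√13)/2 ≈ -0.3028.
candidate 1: (m,n)=(4,18) → π∥ = 4+18·τ ≈ 63.4500, π⊥ = 4+18·τ' ≈ -1.4500 ∈ [-1.6, -0.2) ⇒ IN Λ
candidate 2: (m,n)=(-5,-10) → π∥ = -5-10·τ ≈ -38.0278, π⊥ = -5-10·τ' ≈ -1.9722 ∉ [-1.6, -0.2) ⇒ out
candidate 3: (m,n)=(-6,9) → π∥ = -6+9·τ ≈ 23.7250, π⊥ = -6+9·τ' ≈ -8.7250 ∉ [-1.6, -0.2) ⇒ out
candidate 4: (m,n)=(0,6) → π∥ = 0+6·τ ≈ 19.8167, π⊥ = 0+6·τ' ≈ -1.8167 ∉ [-1.6, -0.2) ⇒ out
candidate 5: (m,n)=(5,16) → π∥ = 5+16·τ ≈ 57.8444, π⊥ = 5+16·τ' ≈ 0.1556 ∉ [-1.6, -0.2) ⇒ out
candidate 6: (m,n)=(-14,7) → π∥ = -14+7·τ ≈ 9.1194, π⊥ = -14+7·τ' ≈ -16.1194 ∉ [-1.6, -0.2) ⇒ out

1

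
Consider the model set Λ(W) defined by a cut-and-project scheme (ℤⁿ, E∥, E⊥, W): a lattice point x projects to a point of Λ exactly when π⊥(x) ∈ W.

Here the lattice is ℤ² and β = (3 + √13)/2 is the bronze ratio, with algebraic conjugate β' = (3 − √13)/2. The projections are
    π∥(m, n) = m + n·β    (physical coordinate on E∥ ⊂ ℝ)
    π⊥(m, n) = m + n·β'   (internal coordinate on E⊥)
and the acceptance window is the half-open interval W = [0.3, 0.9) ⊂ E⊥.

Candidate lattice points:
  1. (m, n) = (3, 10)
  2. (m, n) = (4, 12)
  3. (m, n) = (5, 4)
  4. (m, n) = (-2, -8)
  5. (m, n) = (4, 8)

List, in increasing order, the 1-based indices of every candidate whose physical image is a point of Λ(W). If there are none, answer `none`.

2, 4

Numerically β ≈ 3.30278 and β' = −1/β ≈ -0.30278.
#1 (3,10): internal coord 3 + (10)·β' = -0.02776; -0.02776 ∉ [0.3, 0.9) → out
#2 (4,12): internal coord 4 + (12)·β' = +0.36669; +0.36669 ∈ [0.3, 0.9) → IN Λ
#3 (5,4): internal coord 5 + (4)·β' = +3.78890; +3.78890 ∉ [0.3, 0.9) → out
#4 (-2,-8): internal coord -2 + (-8)·β' = +0.42221; +0.42221 ∈ [0.3, 0.9) → IN Λ
#5 (4,8): internal coord 4 + (8)·β' = +1.57779; +1.57779 ∉ [0.3, 0.9) → out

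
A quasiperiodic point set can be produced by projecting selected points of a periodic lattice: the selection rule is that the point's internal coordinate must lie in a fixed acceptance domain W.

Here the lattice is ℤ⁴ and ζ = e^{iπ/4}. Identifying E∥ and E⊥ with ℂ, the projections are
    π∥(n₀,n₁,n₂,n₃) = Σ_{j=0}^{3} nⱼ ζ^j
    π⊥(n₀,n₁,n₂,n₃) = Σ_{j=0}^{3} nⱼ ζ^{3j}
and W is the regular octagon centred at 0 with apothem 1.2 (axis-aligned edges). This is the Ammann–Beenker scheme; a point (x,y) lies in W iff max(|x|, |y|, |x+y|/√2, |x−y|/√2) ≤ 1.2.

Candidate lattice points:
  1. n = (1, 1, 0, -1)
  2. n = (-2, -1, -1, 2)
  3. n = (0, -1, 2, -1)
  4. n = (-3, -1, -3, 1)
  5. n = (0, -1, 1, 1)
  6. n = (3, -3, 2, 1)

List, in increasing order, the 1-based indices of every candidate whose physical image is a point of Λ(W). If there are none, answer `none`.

Internal map: ζ^{3j} for j=0..3 gives (1,0), (−√2/2,√2/2), (0,−1), (√2/2,√2/2).
candidate 1: n = (1, 1, 0, -1) → π⊥ ≈ (-0.414214, +0.000000); max(|x|,|y|,|x±y|/√2) = 0.414214 ≤ 1.2 ⇒ ∈ W
candidate 2: n = (-2, -1, -1, 2) → π⊥ ≈ (+0.121320, +1.707107); max(|x|,|y|,|x±y|/√2) = 1.707107 > 1.2 ⇒ ∉ W
candidate 3: n = (0, -1, 2, -1) → π⊥ ≈ (+0.000000, -3.414214); max(|x|,|y|,|x±y|/√2) = 3.414214 > 1.2 ⇒ ∉ W
candidate 4: n = (-3, -1, -3, 1) → π⊥ ≈ (-1.585786, +3.000000); max(|x|,|y|,|x±y|/√2) = 3.242641 > 1.2 ⇒ ∉ W
candidate 5: n = (0, -1, 1, 1) → π⊥ ≈ (+1.414214, -1.000000); max(|x|,|y|,|x±y|/√2) = 1.707107 > 1.2 ⇒ ∉ W
candidate 6: n = (3, -3, 2, 1) → π⊥ ≈ (+5.828427, -3.414214); max(|x|,|y|,|x±y|/√2) = 6.535534 > 1.2 ⇒ ∉ W

1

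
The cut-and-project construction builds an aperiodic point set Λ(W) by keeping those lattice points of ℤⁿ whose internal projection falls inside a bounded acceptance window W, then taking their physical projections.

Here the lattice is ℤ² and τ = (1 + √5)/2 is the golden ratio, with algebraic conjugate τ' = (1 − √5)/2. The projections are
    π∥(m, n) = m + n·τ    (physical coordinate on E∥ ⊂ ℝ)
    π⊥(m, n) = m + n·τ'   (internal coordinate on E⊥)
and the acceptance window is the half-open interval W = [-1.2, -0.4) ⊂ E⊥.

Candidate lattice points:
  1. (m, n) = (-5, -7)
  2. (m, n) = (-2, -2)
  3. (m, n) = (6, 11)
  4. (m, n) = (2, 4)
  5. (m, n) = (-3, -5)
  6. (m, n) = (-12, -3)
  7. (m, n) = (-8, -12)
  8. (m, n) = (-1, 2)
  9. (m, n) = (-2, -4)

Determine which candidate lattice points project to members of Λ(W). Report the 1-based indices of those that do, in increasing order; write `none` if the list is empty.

1, 2, 3, 4, 7

Numerically τ ≈ 1.6180 and τ' = −1/τ ≈ -0.6180.
candidate 1: (m,n)=(-5,-7) → π∥ = -5-7·τ ≈ -16.3262, π⊥ = -5-7·τ' ≈ -0.6738 ∈ [-1.2, -0.4) ⇒ IN Λ
candidate 2: (m,n)=(-2,-2) → π∥ = -2-2·τ ≈ -5.2361, π⊥ = -2-2·τ' ≈ -0.7639 ∈ [-1.2, -0.4) ⇒ IN Λ
candidate 3: (m,n)=(6,11) → π∥ = 6+11·τ ≈ 23.7984, π⊥ = 6+11·τ' ≈ -0.7984 ∈ [-1.2, -0.4) ⇒ IN Λ
candidate 4: (m,n)=(2,4) → π∥ = 2+4·τ ≈ 8.4721, π⊥ = 2+4·τ' ≈ -0.4721 ∈ [-1.2, -0.4) ⇒ IN Λ
candidate 5: (m,n)=(-3,-5) → π∥ = -3-5·τ ≈ -11.0902, π⊥ = -3-5·τ' ≈ 0.0902 ∉ [-1.2, -0.4) ⇒ out
candidate 6: (m,n)=(-12,-3) → π∥ = -12-3·τ ≈ -16.8541, π⊥ = -12-3·τ' ≈ -10.1459 ∉ [-1.2, -0.4) ⇒ out
candidate 7: (m,n)=(-8,-12) → π∥ = -8-12·τ ≈ -27.4164, π⊥ = -8-12·τ' ≈ -0.5836 ∈ [-1.2, -0.4) ⇒ IN Λ
candidate 8: (m,n)=(-1,2) → π∥ = -1+2·τ ≈ 2.2361, π⊥ = -1+2·τ' ≈ -2.2361 ∉ [-1.2, -0.4) ⇒ out
candidate 9: (m,n)=(-2,-4) → π∥ = -2-4·τ ≈ -8.4721, π⊥ = -2-4·τ' ≈ 0.4721 ∉ [-1.2, -0.4) ⇒ out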